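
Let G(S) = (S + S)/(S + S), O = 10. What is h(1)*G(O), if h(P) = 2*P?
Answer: 2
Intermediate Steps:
G(S) = 1 (G(S) = (2*S)/((2*S)) = (2*S)*(1/(2*S)) = 1)
h(1)*G(O) = (2*1)*1 = 2*1 = 2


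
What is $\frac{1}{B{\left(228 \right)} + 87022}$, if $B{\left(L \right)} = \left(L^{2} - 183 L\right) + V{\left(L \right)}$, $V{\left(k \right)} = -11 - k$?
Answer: $\frac{1}{97043} \approx 1.0305 \cdot 10^{-5}$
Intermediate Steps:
$B{\left(L \right)} = -11 + L^{2} - 184 L$ ($B{\left(L \right)} = \left(L^{2} - 183 L\right) - \left(11 + L\right) = -11 + L^{2} - 184 L$)
$\frac{1}{B{\left(228 \right)} + 87022} = \frac{1}{\left(-11 + 228^{2} - 41952\right) + 87022} = \frac{1}{\left(-11 + 51984 - 41952\right) + 87022} = \frac{1}{10021 + 87022} = \frac{1}{97043}$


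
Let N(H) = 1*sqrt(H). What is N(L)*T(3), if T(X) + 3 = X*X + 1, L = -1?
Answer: 7*I ≈ 7.0*I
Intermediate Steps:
N(H) = sqrt(H)
T(X) = -2 + X**2 (T(X) = -3 + (X*X + 1) = -3 + (X**2 + 1) = -3 + (1 + X**2) = -2 + X**2)
N(L)*T(3) = sqrt(-1)*(-2 + 3**2) = I*(-2 + 9) = I*7 = 7*I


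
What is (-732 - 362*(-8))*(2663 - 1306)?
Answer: 2936548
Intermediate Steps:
(-732 - 362*(-8))*(2663 - 1306) = (-732 + 2896)*1357 = 2164*1357 = 2936548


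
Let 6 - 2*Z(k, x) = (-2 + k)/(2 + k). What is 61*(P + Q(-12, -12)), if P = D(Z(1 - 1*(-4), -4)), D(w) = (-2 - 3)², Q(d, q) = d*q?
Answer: 10309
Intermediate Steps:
Z(k, x) = 3 - (-2 + k)/(2*(2 + k))
D(w) = 25 (D(w) = (-5)² = 25)
P = 25
61*(P + Q(-12, -12)) = 61*(25 - 12*(-12)) = 61*(25 + 144) = 61*169 = 10309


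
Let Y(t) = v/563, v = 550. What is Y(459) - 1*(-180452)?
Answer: 101595026/563 ≈ 1.8045e+5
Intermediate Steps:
Y(t) = 550/563
Y(459) - 1*(-180452) = 550/563 - 1*(-180452) = 550/563 + 180452 = 101595026/563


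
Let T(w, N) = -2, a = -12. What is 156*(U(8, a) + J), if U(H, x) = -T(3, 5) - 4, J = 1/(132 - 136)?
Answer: -351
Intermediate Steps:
J = -¼ (J = 1/(-4) = -¼ ≈ -0.25000)
U(H, x) = -2 (U(H, x) = -1*(-2) - 4 = 2 - 4 = -2)
156*(U(8, a) + J) = 156*(-2 - ¼) = 156*(-9/4) = -351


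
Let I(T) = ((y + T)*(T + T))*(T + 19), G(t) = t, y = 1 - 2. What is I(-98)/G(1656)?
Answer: -42581/46 ≈ -925.67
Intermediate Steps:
y = -1
I(T) = 2*T*(-1 + T)*(19 + T) (I(T) = ((-1 + T)*(T + T))*(T + 19) = ((-1 + T)*(2*T))*(19 + T) = (2*T*(-1 + T))*(19 + T) = 2*T*(-1 + T)*(19 + T))
I(-98)/G(1656) = (2*(-98)*(-19 + (-98)**2 + 18*(-98)))/1656 = (2*(-98)*(-19 + 9604 - 1764))*(1/1656) = (2*(-98)*7821)*(1/1656) = -1532916*1/1656 = -42581/46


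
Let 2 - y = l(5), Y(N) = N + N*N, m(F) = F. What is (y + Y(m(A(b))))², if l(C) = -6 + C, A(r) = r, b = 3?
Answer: 225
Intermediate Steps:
Y(N) = N + N²
y = 3 (y = 2 - (-6 + 5) = 2 - 1*(-1) = 2 + 1 = 3)
(y + Y(m(A(b))))² = (3 + 3*(1 + 3))² = (3 + 3*4)² = (3 + 12)² = 15² = 225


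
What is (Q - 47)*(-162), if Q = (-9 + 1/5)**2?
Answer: -123282/25 ≈ -4931.3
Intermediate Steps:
Q = 1936/25 (Q = (-9 + 1/5)**2 = (-44/5)**2 = 1936/25 ≈ 77.440)
(Q - 47)*(-162) = (1936/25 - 47)*(-162) = (761/25)*(-162) = -123282/25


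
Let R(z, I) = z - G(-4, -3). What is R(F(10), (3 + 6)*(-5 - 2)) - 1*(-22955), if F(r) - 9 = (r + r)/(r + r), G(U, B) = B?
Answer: 22968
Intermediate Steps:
F(r) = 10 (F(r) = 9 + (r + r)/(r + r) = 9 + (2*r)/((2*r)) = 9 + (2*r)*(1/(2*r)) = 9 + 1 = 10)
R(z, I) = 3 + z (R(z, I) = z - 1*(-3) = z + 3 = 3 + z)
R(F(10), (3 + 6)*(-5 - 2)) - 1*(-22955) = (3 + 10) - 1*(-22955) = 13 + 22955 = 22968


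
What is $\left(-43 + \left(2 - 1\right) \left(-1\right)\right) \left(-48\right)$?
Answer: $2112$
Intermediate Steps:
$\left(-43 + \left(2 - 1\right) \left(-1\right)\right) \left(-48\right) = \left(-43 + 1 \left(-1\right)\right) \left(-48\right) = \left(-43 - 1\right) \left(-48\right) = \left(-44\right) \left(-48\right) = 2112$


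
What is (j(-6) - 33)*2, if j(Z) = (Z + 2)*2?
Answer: -82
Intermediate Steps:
j(Z) = 4 + 2*Z (j(Z) = (2 + Z)*2 = 4 + 2*Z)
(j(-6) - 33)*2 = ((4 + 2*(-6)) - 33)*2 = ((4 - 12) - 33)*2 = (-8 - 33)*2 = -41*2 = -82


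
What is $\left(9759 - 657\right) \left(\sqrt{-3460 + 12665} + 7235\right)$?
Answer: $65852970 + 9102 \sqrt{9205} \approx 6.6726 \cdot 10^{7}$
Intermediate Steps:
$\left(9759 - 657\right) \left(\sqrt{-3460 + 12665} + 7235\right) = 9102 \left(\sqrt{9205} + 7235\right) = 9102 \left(7235 + \sqrt{9205}\right) = 65852970 + 9102 \sqrt{9205}$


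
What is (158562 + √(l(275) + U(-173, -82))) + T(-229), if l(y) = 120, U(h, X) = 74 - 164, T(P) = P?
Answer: 158333 + √30 ≈ 1.5834e+5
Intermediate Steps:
U(h, X) = -90
(158562 + √(l(275) + U(-173, -82))) + T(-229) = (158562 + √(120 - 90)) - 229 = (158562 + √30) - 229 = 158333 + √30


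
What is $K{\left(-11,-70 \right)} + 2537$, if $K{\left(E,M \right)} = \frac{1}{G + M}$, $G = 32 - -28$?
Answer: $\frac{25369}{10} \approx 2536.9$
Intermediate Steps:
$G = 60$ ($G = 32 + 28 = 60$)
$K{\left(E,M \right)} = \frac{1}{60 + M}$
$K{\left(-11,-70 \right)} + 2537 = \frac{1}{60 - 70} + 2537 = \frac{1}{-10} + 2537 = - \frac{1}{10} + 2537 = \frac{25369}{10}$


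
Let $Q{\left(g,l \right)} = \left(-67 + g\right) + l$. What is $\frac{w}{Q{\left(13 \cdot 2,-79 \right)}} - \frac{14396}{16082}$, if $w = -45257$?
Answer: $\frac{363047777}{964920} \approx 376.25$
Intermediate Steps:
$Q{\left(g,l \right)} = -67 + g + l$
$\frac{w}{Q{\left(13 \cdot 2,-79 \right)}} - \frac{14396}{16082} = - \frac{45257}{-67 + 13 \cdot 2 - 79} - \frac{14396}{16082} = - \frac{45257}{-67 + 26 - 79} - \frac{7198}{8041} = - \frac{45257}{-120} - \frac{7198}{8041} = \left(-45257\right) \left(- \frac{1}{120}\right) - \frac{7198}{8041} = \frac{45257}{120} - \frac{7198}{8041} = \frac{363047777}{964920}$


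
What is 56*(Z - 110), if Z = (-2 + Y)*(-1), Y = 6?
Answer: -6384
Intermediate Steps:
Z = -4 (Z = (-2 + 6)*(-1) = 4*(-1) = -4)
56*(Z - 110) = 56*(-4 - 110) = 56*(-114) = -6384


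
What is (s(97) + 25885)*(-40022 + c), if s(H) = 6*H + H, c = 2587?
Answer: -994423340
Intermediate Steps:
s(H) = 7*H
(s(97) + 25885)*(-40022 + c) = (7*97 + 25885)*(-40022 + 2587) = (679 + 25885)*(-37435) = 26564*(-37435) = -994423340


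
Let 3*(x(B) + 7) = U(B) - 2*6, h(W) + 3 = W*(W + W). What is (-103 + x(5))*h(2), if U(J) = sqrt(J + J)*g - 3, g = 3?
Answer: -575 + 5*sqrt(10) ≈ -559.19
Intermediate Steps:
U(J) = -3 + 3*sqrt(2)*sqrt(J) (U(J) = sqrt(J + J)*3 - 3 = sqrt(2*J)*3 - 3 = (sqrt(2)*sqrt(J))*3 - 3 = 3*sqrt(2)*sqrt(J) - 3 = -3 + 3*sqrt(2)*sqrt(J))
h(W) = -3 + 2*W**2 (h(W) = -3 + W*(W + W) = -3 + W*(2*W) = -3 + 2*W**2)
x(B) = -12 + sqrt(2)*sqrt(B) (x(B) = -7 + ((-3 + 3*sqrt(2)*sqrt(B)) - 2*6)/3 = -7 + ((-3 + 3*sqrt(2)*sqrt(B)) - 12)/3 = -7 + (-15 + 3*sqrt(2)*sqrt(B))/3 = -7 + (-5 + sqrt(2)*sqrt(B)) = -12 + sqrt(2)*sqrt(B))
(-103 + x(5))*h(2) = (-103 + (-12 + sqrt(2)*sqrt(5)))*(-3 + 2*2**2) = (-103 + (-12 + sqrt(10)))*(-3 + 2*4) = (-115 + sqrt(10))*(-3 + 8) = (-115 + sqrt(10))*5 = -575 + 5*sqrt(10)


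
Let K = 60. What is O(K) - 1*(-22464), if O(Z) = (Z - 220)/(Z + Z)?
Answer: 67388/3 ≈ 22463.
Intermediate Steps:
O(Z) = (-220 + Z)/(2*Z) (O(Z) = (-220 + Z)/((2*Z)) = (-220 + Z)*(1/(2*Z)) = (-220 + Z)/(2*Z))
O(K) - 1*(-22464) = (½)*(-220 + 60)/60 - 1*(-22464) = (½)*(1/60)*(-160) + 22464 = -4/3 + 22464 = 67388/3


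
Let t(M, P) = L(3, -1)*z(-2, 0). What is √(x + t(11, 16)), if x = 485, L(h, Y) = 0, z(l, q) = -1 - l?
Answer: √485 ≈ 22.023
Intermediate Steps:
t(M, P) = 0 (t(M, P) = 0*(-1 - 1*(-2)) = 0*(-1 + 2) = 0*1 = 0)
√(x + t(11, 16)) = √(485 + 0) = √485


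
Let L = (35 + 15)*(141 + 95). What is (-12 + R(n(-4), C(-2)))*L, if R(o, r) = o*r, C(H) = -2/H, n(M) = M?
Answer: -188800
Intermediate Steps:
L = 11800 (L = 50*236 = 11800)
(-12 + R(n(-4), C(-2)))*L = (-12 - (-8)/(-2))*11800 = (-12 - (-8)*(-1)/2)*11800 = (-12 - 4*1)*11800 = (-12 - 4)*11800 = -16*11800 = -188800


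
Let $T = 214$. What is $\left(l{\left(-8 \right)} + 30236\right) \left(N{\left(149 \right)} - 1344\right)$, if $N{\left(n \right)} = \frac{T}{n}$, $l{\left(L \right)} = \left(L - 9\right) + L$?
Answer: $- \frac{6043468862}{149} \approx -4.056 \cdot 10^{7}$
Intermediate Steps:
$l{\left(L \right)} = -9 + 2 L$ ($l{\left(L \right)} = \left(-9 + L\right) + L = -9 + 2 L$)
$N{\left(n \right)} = \frac{214}{n}$
$\left(l{\left(-8 \right)} + 30236\right) \left(N{\left(149 \right)} - 1344\right) = \left(\left(-9 + 2 \left(-8\right)\right) + 30236\right) \left(\frac{214}{149} - 1344\right) = \left(\left(-9 - 16\right) + 30236\right) \left(214 \cdot \frac{1}{149} - 1344\right) = \left(-25 + 30236\right) \left(\frac{214}{149} - 1344\right) = 30211 \left(- \frac{200042}{149}\right) = - \frac{6043468862}{149}$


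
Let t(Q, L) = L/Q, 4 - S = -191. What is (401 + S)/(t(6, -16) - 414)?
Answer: -894/625 ≈ -1.4304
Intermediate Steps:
S = 195 (S = 4 - 1*(-191) = 4 + 191 = 195)
(401 + S)/(t(6, -16) - 414) = (401 + 195)/(-16/6 - 414) = 596/(-16*1/6 - 414) = 596/(-8/3 - 414) = 596/(-1250/3) = 596*(-3/1250) = -894/625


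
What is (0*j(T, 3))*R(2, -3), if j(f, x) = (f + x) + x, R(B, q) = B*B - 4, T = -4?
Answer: 0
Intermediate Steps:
R(B, q) = -4 + B² (R(B, q) = B² - 4 = -4 + B²)
j(f, x) = f + 2*x
(0*j(T, 3))*R(2, -3) = (0*(-4 + 2*3))*(-4 + 2²) = (0*(-4 + 6))*(-4 + 4) = (0*2)*0 = 0*0 = 0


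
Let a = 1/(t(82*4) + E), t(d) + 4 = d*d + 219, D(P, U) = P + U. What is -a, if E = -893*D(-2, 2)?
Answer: -1/107799 ≈ -9.2765e-6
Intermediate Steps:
t(d) = 215 + d² (t(d) = -4 + (d*d + 219) = -4 + (d² + 219) = -4 + (219 + d²) = 215 + d²)
E = 0 (E = -893*(-2 + 2) = -893*0 = 0)
a = 1/107799 (a = 1/((215 + (82*4)²) + 0) = 1/((215 + 328²) + 0) = 1/((215 + 107584) + 0) = 1/(107799 + 0) = 1/107799 ≈ 9.2765e-6)
-a = -1*1/107799 = -1/107799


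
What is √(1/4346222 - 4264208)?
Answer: 5*I*√3221975127887146914/4346222 ≈ 2065.0*I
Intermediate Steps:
√(1/4346222 - 4264208) = √(-18533194622175/4346222) = 5*I*√3221975127887146914/4346222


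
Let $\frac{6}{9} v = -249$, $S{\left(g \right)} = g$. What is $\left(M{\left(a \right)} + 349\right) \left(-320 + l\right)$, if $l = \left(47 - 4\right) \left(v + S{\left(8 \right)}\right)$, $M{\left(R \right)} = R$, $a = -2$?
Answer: $- \frac{11129331}{2} \approx -5.5647 \cdot 10^{6}$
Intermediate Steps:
$v = - \frac{747}{2}$ ($v = \frac{3}{2} \left(-249\right) = - \frac{747}{2} \approx -373.5$)
$l = - \frac{31433}{2}$ ($l = \left(47 - 4\right) \left(- \frac{747}{2} + 8\right) = 43 \left(- \frac{731}{2}\right) = - \frac{31433}{2} \approx -15717.0$)
$\left(M{\left(a \right)} + 349\right) \left(-320 + l\right) = \left(-2 + 349\right) \left(-320 - \frac{31433}{2}\right) = 347 \left(- \frac{32073}{2}\right) = - \frac{11129331}{2}$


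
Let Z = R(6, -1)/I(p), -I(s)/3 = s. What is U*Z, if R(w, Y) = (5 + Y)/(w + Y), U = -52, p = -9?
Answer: -208/135 ≈ -1.5407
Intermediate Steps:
I(s) = -3*s
R(w, Y) = (5 + Y)/(Y + w)
Z = 4/135 (Z = ((5 - 1)/(-1 + 6))/((-3*(-9))) = (4/5)/27 = ((⅕)*4)*(1/27) = (⅘)*(1/27) = 4/135 ≈ 0.029630)
U*Z = -52*4/135 = -208/135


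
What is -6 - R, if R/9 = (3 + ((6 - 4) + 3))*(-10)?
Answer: 714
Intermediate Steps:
R = -720 (R = 9*((3 + ((6 - 4) + 3))*(-10)) = 9*((3 + (2 + 3))*(-10)) = 9*((3 + 5)*(-10)) = 9*(8*(-10)) = 9*(-80) = -720)
-6 - R = -6 - 1*(-720) = -6 + 720 = 714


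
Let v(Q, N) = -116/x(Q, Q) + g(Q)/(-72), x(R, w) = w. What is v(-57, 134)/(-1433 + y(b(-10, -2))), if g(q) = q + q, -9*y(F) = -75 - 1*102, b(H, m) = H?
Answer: -165/64448 ≈ -0.0025602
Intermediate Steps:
y(F) = 59/3 (y(F) = -(-75 - 1*102)/9 = -(-75 - 102)/9 = -⅑*(-177) = 59/3)
g(q) = 2*q
v(Q, N) = -116/Q - Q/36 (v(Q, N) = -116/Q + (2*Q)/(-72) = -116/Q + (2*Q)*(-1/72) = -116/Q - Q/36)
v(-57, 134)/(-1433 + y(b(-10, -2))) = (-116/(-57) - 1/36*(-57))/(-1433 + 59/3) = (-116*(-1/57) + 19/12)/(-4240/3) = (116/57 + 19/12)*(-3/4240) = (275/76)*(-3/4240) = -165/64448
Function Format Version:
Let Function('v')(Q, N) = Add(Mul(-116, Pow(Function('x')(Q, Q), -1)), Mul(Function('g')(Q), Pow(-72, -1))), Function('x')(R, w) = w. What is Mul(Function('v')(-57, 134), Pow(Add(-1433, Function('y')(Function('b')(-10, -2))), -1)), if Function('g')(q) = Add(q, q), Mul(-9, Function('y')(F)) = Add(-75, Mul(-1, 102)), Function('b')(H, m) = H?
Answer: Rational(-165, 64448) ≈ -0.0025602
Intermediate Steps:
Function('y')(F) = Rational(59, 3) (Function('y')(F) = Mul(Rational(-1, 9), Add(-75, Mul(-1, 102))) = Mul(Rational(-1, 9), Add(-75, -102)) = Mul(Rational(-1, 9), -177) = Rational(59, 3))
Function('g')(q) = Mul(2, q)
Function('v')(Q, N) = Add(Mul(-116, Pow(Q, -1)), Mul(Rational(-1, 36), Q)) (Function('v')(Q, N) = Add(Mul(-116, Pow(Q, -1)), Mul(Mul(2, Q), Pow(-72, -1))) = Add(Mul(-116, Pow(Q, -1)), Mul(Mul(2, Q), Rational(-1, 72))) = Add(Mul(-116, Pow(Q, -1)), Mul(Rational(-1, 36), Q)))
Mul(Function('v')(-57, 134), Pow(Add(-1433, Function('y')(Function('b')(-10, -2))), -1)) = Mul(Add(Mul(-116, Pow(-57, -1)), Mul(Rational(-1, 36), -57)), Pow(Add(-1433, Rational(59, 3)), -1)) = Mul(Add(Mul(-116, Rational(-1, 57)), Rational(19, 12)), Pow(Rational(-4240, 3), -1)) = Mul(Add(Rational(116, 57), Rational(19, 12)), Rational(-3, 4240)) = Mul(Rational(275, 76), Rational(-3, 4240)) = Rational(-165, 64448)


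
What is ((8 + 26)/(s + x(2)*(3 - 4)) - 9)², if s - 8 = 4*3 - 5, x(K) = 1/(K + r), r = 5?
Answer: 121801/2704 ≈ 45.045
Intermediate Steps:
x(K) = 1/(5 + K) (x(K) = 1/(K + 5) = 1/(5 + K))
s = 15 (s = 8 + (4*3 - 5) = 8 + (12 - 5) = 8 + 7 = 15)
((8 + 26)/(s + x(2)*(3 - 4)) - 9)² = ((8 + 26)/(15 + (3 - 4)/(5 + 2)) - 9)² = (34/(15 - 1/7) - 9)² = (34/(15 + (⅐)*(-1)) - 9)² = (34/(15 - ⅐) - 9)² = (34/(104/7) - 9)² = (34*(7/104) - 9)² = (119/52 - 9)² = (-349/52)² = 121801/2704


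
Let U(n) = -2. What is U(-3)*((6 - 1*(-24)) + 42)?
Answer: -144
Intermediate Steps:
U(-3)*((6 - 1*(-24)) + 42) = -2*((6 - 1*(-24)) + 42) = -2*((6 + 24) + 42) = -2*(30 + 42) = -2*72 = -144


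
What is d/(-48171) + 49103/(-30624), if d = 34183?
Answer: -1137386935/491729568 ≈ -2.3130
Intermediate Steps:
d/(-48171) + 49103/(-30624) = 34183/(-48171) + 49103/(-30624) = 34183*(-1/48171) + 49103*(-1/30624) = -34183/48171 - 49103/30624 = -1137386935/491729568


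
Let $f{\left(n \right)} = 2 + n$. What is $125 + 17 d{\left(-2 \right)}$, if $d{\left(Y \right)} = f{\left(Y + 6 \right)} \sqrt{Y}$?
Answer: $125 + 102 i \sqrt{2} \approx 125.0 + 144.25 i$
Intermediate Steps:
$d{\left(Y \right)} = \sqrt{Y} \left(8 + Y\right)$ ($d{\left(Y \right)} = \left(2 + \left(Y + 6\right)\right) \sqrt{Y} = \left(2 + \left(6 + Y\right)\right) \sqrt{Y} = \left(8 + Y\right) \sqrt{Y} = \sqrt{Y} \left(8 + Y\right)$)
$125 + 17 d{\left(-2 \right)} = 125 + 17 \sqrt{-2} \left(8 - 2\right) = 125 + 17 i \sqrt{2} \cdot 6 = 125 + 17 \cdot 6 i \sqrt{2} = 125 + 102 i \sqrt{2}$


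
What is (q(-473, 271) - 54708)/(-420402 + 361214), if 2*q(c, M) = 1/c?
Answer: 51753769/55991848 ≈ 0.92431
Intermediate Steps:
q(c, M) = 1/(2*c)
(q(-473, 271) - 54708)/(-420402 + 361214) = ((½)/(-473) - 54708)/(-420402 + 361214) = ((½)*(-1/473) - 54708)/(-59188) = (-1/946 - 54708)*(-1/59188) = -51753769/946*(-1/59188) = 51753769/55991848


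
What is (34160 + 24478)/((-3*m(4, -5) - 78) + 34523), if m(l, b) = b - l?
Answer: 29319/17236 ≈ 1.7010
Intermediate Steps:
(34160 + 24478)/((-3*m(4, -5) - 78) + 34523) = (34160 + 24478)/((-3*(-5 - 1*4) - 78) + 34523) = 58638/((-3*(-5 - 4) - 78) + 34523) = 58638/((-3*(-9) - 78) + 34523) = 58638/((27 - 78) + 34523) = 58638/(-51 + 34523) = 58638/34472 = 58638*(1/34472) = 29319/17236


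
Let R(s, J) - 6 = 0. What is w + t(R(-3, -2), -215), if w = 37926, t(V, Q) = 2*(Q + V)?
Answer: 37508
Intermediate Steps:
R(s, J) = 6 (R(s, J) = 6 + 0 = 6)
t(V, Q) = 2*Q + 2*V
w + t(R(-3, -2), -215) = 37926 + (2*(-215) + 2*6) = 37926 + (-430 + 12) = 37926 - 418 = 37508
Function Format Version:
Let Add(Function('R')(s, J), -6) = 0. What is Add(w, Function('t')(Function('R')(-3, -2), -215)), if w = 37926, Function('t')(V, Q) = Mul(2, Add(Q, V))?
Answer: 37508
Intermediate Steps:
Function('R')(s, J) = 6 (Function('R')(s, J) = Add(6, 0) = 6)
Function('t')(V, Q) = Add(Mul(2, Q), Mul(2, V))
Add(w, Function('t')(Function('R')(-3, -2), -215)) = Add(37926, Add(Mul(2, -215), Mul(2, 6))) = Add(37926, Add(-430, 12)) = Add(37926, -418) = 37508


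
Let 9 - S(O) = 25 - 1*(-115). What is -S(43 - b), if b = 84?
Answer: 131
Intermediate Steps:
S(O) = -131 (S(O) = 9 - (25 - 1*(-115)) = 9 - (25 + 115) = 9 - 1*140 = 9 - 140 = -131)
-S(43 - b) = -1*(-131) = 131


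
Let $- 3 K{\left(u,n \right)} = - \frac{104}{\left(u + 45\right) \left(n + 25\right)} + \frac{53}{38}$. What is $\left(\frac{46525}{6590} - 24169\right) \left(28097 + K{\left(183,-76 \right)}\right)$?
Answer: $- \frac{918009748034093}{1352268} \approx -6.7887 \cdot 10^{8}$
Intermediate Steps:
$K{\left(u,n \right)} = - \frac{53}{114} + \frac{104}{3 \left(25 + n\right) \left(45 + u\right)}$ ($K{\left(u,n \right)} = - \frac{- \frac{104}{\left(u + 45\right) \left(n + 25\right)} + \frac{53}{38}}{3} = - \frac{- \frac{104}{\left(45 + u\right) \left(25 + n\right)} + 53 \cdot \frac{1}{38}}{3} = - \frac{- \frac{104}{\left(25 + n\right) \left(45 + u\right)} + \frac{53}{38}}{3} = - \frac{\frac{53}{38} - \frac{104}{\left(25 + n\right) \left(45 + u\right)}}{3} = - \frac{53}{114} + \frac{104}{3 \left(25 + n\right) \left(45 + u\right)}$)
$\left(\frac{46525}{6590} - 24169\right) \left(28097 + K{\left(183,-76 \right)}\right) = \left(\frac{46525}{6590} - 24169\right) \left(28097 + \frac{-55673 - -181260 - 242475 - \left(-4028\right) 183}{114 \left(1125 + 25 \cdot 183 + 45 \left(-76\right) - 13908\right)}\right) = \left(46525 \cdot \frac{1}{6590} - 24169\right) \left(28097 + \frac{-55673 + 181260 - 242475 + 737124}{114 \left(1125 + 4575 - 3420 - 13908\right)}\right) = \left(\frac{9305}{1318} - 24169\right) \left(28097 + \frac{1}{114} \frac{1}{-11628} \cdot 620236\right) = - \frac{31845437 \left(28097 + \frac{1}{114} \left(- \frac{1}{11628}\right) 620236\right)}{1318} = - \frac{31845437 \left(28097 - \frac{8161}{17442}\right)}{1318} = \left(- \frac{31845437}{1318}\right) \frac{490059713}{17442} = - \frac{918009748034093}{1352268}$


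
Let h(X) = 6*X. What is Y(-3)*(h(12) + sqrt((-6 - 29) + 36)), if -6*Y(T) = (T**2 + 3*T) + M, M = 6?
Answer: -73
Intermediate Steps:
Y(T) = -1 - T/2 - T**2/6 (Y(T) = -((T**2 + 3*T) + 6)/6 = -(6 + T**2 + 3*T)/6 = -1 - T/2 - T**2/6)
Y(-3)*(h(12) + sqrt((-6 - 29) + 36)) = (-1 - 1/2*(-3) - 1/6*(-3)**2)*(6*12 + sqrt((-6 - 29) + 36)) = (-1 + 3/2 - 1/6*9)*(72 + sqrt(-35 + 36)) = (-1 + 3/2 - 3/2)*(72 + sqrt(1)) = -(72 + 1) = -1*73 = -73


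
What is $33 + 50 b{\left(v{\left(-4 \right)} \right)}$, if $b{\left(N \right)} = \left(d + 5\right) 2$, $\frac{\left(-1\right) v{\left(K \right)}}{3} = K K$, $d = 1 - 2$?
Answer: $433$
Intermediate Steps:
$d = -1$
$v{\left(K \right)} = - 3 K^{2}$ ($v{\left(K \right)} = - 3 K K = - 3 K^{2}$)
$b{\left(N \right)} = 8$ ($b{\left(N \right)} = \left(-1 + 5\right) 2 = 4 \cdot 2 = 8$)
$33 + 50 b{\left(v{\left(-4 \right)} \right)} = 33 + 50 \cdot 8 = 33 + 400 = 433$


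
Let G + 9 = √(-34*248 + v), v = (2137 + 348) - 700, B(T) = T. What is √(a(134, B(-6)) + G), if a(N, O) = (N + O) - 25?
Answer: √(94 + 17*I*√23) ≈ 10.451 + 3.9007*I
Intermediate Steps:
a(N, O) = -25 + N + O
v = 1785 (v = 2485 - 700 = 1785)
G = -9 + 17*I*√23 (G = -9 + √(-34*248 + 1785) = -9 + √(-8432 + 1785) = -9 + √(-6647) = -9 + 17*I*√23 ≈ -9.0 + 81.529*I)
√(a(134, B(-6)) + G) = √((-25 + 134 - 6) + (-9 + 17*I*√23)) = √(103 + (-9 + 17*I*√23)) = √(94 + 17*I*√23)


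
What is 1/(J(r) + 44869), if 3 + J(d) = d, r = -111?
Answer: 1/44755 ≈ 2.2344e-5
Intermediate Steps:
J(d) = -3 + d
1/(J(r) + 44869) = 1/((-3 - 111) + 44869) = 1/(-114 + 44869) = 1/44755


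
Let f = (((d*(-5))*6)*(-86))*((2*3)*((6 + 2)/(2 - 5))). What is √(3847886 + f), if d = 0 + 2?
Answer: √3765326 ≈ 1940.4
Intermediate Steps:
d = 2
f = -82560 (f = (((2*(-5))*6)*(-86))*((2*3)*((6 + 2)/(2 - 5))) = (-10*6*(-86))*(6*(8/(-3))) = (-60*(-86))*(6*(8*(-⅓))) = 5160*(6*(-8/3)) = 5160*(-16) = -82560)
√(3847886 + f) = √(3847886 - 82560) = √3765326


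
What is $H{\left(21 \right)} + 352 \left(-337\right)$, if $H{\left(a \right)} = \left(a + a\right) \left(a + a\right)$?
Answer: $-116860$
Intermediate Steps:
$H{\left(a \right)} = 4 a^{2}$ ($H{\left(a \right)} = 2 a 2 a = 4 a^{2}$)
$H{\left(21 \right)} + 352 \left(-337\right) = 4 \cdot 21^{2} + 352 \left(-337\right) = 4 \cdot 441 - 118624 = 1764 - 118624 = -116860$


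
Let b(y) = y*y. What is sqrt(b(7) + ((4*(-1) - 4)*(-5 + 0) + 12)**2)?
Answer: sqrt(2753) ≈ 52.469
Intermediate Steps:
b(y) = y**2
sqrt(b(7) + ((4*(-1) - 4)*(-5 + 0) + 12)**2) = sqrt(7**2 + ((4*(-1) - 4)*(-5 + 0) + 12)**2) = sqrt(49 + ((-4 - 4)*(-5) + 12)**2) = sqrt(49 + (-8*(-5) + 12)**2) = sqrt(49 + (40 + 12)**2) = sqrt(49 + 52**2) = sqrt(49 + 2704) = sqrt(2753)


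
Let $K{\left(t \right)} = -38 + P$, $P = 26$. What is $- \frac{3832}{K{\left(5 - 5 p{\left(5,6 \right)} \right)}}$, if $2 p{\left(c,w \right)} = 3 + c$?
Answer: $\frac{958}{3} \approx 319.33$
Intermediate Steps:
$p{\left(c,w \right)} = \frac{3}{2} + \frac{c}{2}$ ($p{\left(c,w \right)} = \frac{3 + c}{2} = \frac{3}{2} + \frac{c}{2}$)
$K{\left(t \right)} = -12$ ($K{\left(t \right)} = -38 + 26 = -12$)
$- \frac{3832}{K{\left(5 - 5 p{\left(5,6 \right)} \right)}} = - \frac{3832}{-12} = \left(-3832\right) \left(- \frac{1}{12}\right) = \frac{958}{3}$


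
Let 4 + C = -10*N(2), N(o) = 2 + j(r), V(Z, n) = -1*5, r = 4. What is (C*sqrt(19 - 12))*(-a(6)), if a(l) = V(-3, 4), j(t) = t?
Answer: -320*sqrt(7) ≈ -846.64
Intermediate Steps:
V(Z, n) = -5
a(l) = -5
N(o) = 6 (N(o) = 2 + 4 = 6)
C = -64 (C = -4 - 10*6 = -4 - 60 = -64)
(C*sqrt(19 - 12))*(-a(6)) = (-64*sqrt(19 - 12))*(-1*(-5)) = -64*sqrt(7)*5 = -320*sqrt(7)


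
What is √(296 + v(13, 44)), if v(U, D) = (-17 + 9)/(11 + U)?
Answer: √2661/3 ≈ 17.195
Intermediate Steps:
v(U, D) = -8/(11 + U)
√(296 + v(13, 44)) = √(296 - 8/(11 + 13)) = √(296 - 8/24) = √(296 - 8*1/24) = √(296 - ⅓) = √(887/3) = √2661/3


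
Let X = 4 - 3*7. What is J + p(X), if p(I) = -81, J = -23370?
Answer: -23451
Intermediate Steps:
X = -17 (X = 4 - 21 = -17)
J + p(X) = -23370 - 81 = -23451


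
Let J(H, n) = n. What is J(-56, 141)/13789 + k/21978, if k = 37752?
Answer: 7934261/4591737 ≈ 1.7279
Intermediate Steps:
J(-56, 141)/13789 + k/21978 = 141/13789 + 37752/21978 = 141*(1/13789) + 37752*(1/21978) = 141/13789 + 572/333 = 7934261/4591737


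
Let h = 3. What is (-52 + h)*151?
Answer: -7399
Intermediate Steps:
(-52 + h)*151 = (-52 + 3)*151 = -49*151 = -7399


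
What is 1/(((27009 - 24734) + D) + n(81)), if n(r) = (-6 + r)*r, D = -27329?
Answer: -1/18979 ≈ -5.2690e-5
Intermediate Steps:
n(r) = r*(-6 + r)
1/(((27009 - 24734) + D) + n(81)) = 1/(((27009 - 24734) - 27329) + 81*(-6 + 81)) = 1/((2275 - 27329) + 81*75) = 1/(-25054 + 6075) = 1/(-18979) = -1/18979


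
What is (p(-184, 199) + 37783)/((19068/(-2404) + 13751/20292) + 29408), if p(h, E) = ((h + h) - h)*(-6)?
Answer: 474246097404/358556561123 ≈ 1.3227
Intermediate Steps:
p(h, E) = -6*h (p(h, E) = (2*h - h)*(-6) = h*(-6) = -6*h)
(p(-184, 199) + 37783)/((19068/(-2404) + 13751/20292) + 29408) = (-6*(-184) + 37783)/((19068/(-2404) + 13751/20292) + 29408) = (1104 + 37783)/((19068*(-1/2404) + 13751*(1/20292)) + 29408) = 38887/((-4767/601 + 13751/20292) + 29408) = 38887/(-88467613/12195492 + 29408) = 38887/(358556561123/12195492) = 38887*(12195492/358556561123) = 474246097404/358556561123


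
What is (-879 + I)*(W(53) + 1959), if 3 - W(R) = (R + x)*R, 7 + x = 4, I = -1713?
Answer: 1783296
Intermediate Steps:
x = -3 (x = -7 + 4 = -3)
W(R) = 3 - R*(-3 + R) (W(R) = 3 - (R - 3)*R = 3 - (-3 + R)*R = 3 - R*(-3 + R))
(-879 + I)*(W(53) + 1959) = (-879 - 1713)*((3 - 1*53² + 3*53) + 1959) = -2592*((3 - 1*2809 + 159) + 1959) = -2592*((3 - 2809 + 159) + 1959) = -2592*(-2647 + 1959) = -2592*(-688) = 1783296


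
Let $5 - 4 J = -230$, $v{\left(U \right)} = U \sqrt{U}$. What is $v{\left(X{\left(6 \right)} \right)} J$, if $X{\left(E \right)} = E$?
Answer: $\frac{705 \sqrt{6}}{2} \approx 863.45$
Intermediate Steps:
$v{\left(U \right)} = U^{\frac{3}{2}}$
$J = \frac{235}{4}$ ($J = \frac{5}{4} - - \frac{115}{2} = \frac{5}{4} + \frac{115}{2} = \frac{235}{4} \approx 58.75$)
$v{\left(X{\left(6 \right)} \right)} J = 6^{\frac{3}{2}} \cdot \frac{235}{4} = 6 \sqrt{6} \cdot \frac{235}{4} = \frac{705 \sqrt{6}}{2}$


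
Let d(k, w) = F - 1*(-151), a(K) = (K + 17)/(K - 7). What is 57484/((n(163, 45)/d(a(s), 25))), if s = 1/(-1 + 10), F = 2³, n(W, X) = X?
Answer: 3046652/15 ≈ 2.0311e+5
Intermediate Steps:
F = 8
s = ⅑ (s = 1/9 = ⅑ ≈ 0.11111)
a(K) = (17 + K)/(-7 + K)
d(k, w) = 159 (d(k, w) = 8 - 1*(-151) = 8 + 151 = 159)
57484/((n(163, 45)/d(a(s), 25))) = 57484/((45/159)) = 57484/((45*(1/159))) = 57484/(15/53) = 57484*(53/15) = 3046652/15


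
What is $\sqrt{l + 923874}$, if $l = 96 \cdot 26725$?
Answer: $\sqrt{3489474} \approx 1868.0$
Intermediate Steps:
$l = 2565600$
$\sqrt{l + 923874} = \sqrt{2565600 + 923874} = \sqrt{3489474}$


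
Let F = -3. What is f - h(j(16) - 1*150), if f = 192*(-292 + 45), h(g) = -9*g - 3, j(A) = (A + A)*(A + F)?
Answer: -45027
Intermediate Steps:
j(A) = 2*A*(-3 + A) (j(A) = (A + A)*(A - 3) = (2*A)*(-3 + A) = 2*A*(-3 + A))
h(g) = -3 - 9*g
f = -47424 (f = 192*(-247) = -47424)
f - h(j(16) - 1*150) = -47424 - (-3 - 9*(2*16*(-3 + 16) - 1*150)) = -47424 - (-3 - 9*(2*16*13 - 150)) = -47424 - (-3 - 9*(416 - 150)) = -47424 - (-3 - 9*266) = -47424 - (-3 - 2394) = -47424 - 1*(-2397) = -47424 + 2397 = -45027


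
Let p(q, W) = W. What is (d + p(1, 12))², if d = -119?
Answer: 11449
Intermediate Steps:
(d + p(1, 12))² = (-119 + 12)² = (-107)² = 11449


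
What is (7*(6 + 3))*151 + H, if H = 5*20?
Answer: 9613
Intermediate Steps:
H = 100
(7*(6 + 3))*151 + H = (7*(6 + 3))*151 + 100 = (7*9)*151 + 100 = 63*151 + 100 = 9513 + 100 = 9613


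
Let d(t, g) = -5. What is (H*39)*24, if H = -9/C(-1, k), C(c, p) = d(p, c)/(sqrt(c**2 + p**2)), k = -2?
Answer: 8424*sqrt(5)/5 ≈ 3767.3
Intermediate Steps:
C(c, p) = -5/sqrt(c**2 + p**2)
H = 9*sqrt(5)/5 (H = -9*(-sqrt((-1)**2 + (-2)**2)/5) = -9*(-sqrt(1 + 4)/5) = -9*(-sqrt(5)/5) = -(-9)*sqrt(5)/5 = 9*sqrt(5)/5 ≈ 4.0249)
(H*39)*24 = ((9*sqrt(5)/5)*39)*24 = (351*sqrt(5)/5)*24 = 8424*sqrt(5)/5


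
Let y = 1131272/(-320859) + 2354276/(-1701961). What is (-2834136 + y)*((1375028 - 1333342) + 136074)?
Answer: -25010744811859004694400/49644500409 ≈ -5.0380e+11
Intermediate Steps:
y = -2680771467476/546089504499 (y = 1131272*(-1/320859) + 2354276*(-1/1701961) = -1131272/320859 - 2354276/1701961 = -2680771467476/546089504499 ≈ -4.9090)
(-2834136 + y)*((1375028 - 1333342) + 136074) = (-2834136 - 2680771467476/546089504499)*((1375028 - 1333342) + 136074) = -1547694604694245340*(41686 + 136074)/546089504499 = -1547694604694245340/546089504499*177760 = -25010744811859004694400/49644500409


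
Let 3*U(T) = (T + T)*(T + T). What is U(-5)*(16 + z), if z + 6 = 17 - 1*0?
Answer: 900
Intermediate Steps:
z = 11 (z = -6 + (17 - 1*0) = -6 + (17 + 0) = -6 + 17 = 11)
U(T) = 4*T²/3 (U(T) = ((T + T)*(T + T))/3 = ((2*T)*(2*T))/3 = (4*T²)/3 = 4*T²/3)
U(-5)*(16 + z) = ((4/3)*(-5)²)*(16 + 11) = ((4/3)*25)*27 = (100/3)*27 = 900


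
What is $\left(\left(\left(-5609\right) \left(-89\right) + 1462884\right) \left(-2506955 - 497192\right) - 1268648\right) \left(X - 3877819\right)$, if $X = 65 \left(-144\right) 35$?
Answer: $24788392463458039917$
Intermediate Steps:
$X = -327600$ ($X = \left(-9360\right) 35 = -327600$)
$\left(\left(\left(-5609\right) \left(-89\right) + 1462884\right) \left(-2506955 - 497192\right) - 1268648\right) \left(X - 3877819\right) = \left(\left(\left(-5609\right) \left(-89\right) + 1462884\right) \left(-2506955 - 497192\right) - 1268648\right) \left(-327600 - 3877819\right) = \left(\left(499201 + 1462884\right) \left(-3004147\right) - 1268648\right) \left(-4205419\right) = \left(1962085 \left(-3004147\right) - 1268648\right) \left(-4205419\right) = \left(-5894391766495 - 1268648\right) \left(-4205419\right) = \left(-5894393035143\right) \left(-4205419\right) = 24788392463458039917$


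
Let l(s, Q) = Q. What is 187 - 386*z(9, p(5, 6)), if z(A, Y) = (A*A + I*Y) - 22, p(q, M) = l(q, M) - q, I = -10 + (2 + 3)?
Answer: -20657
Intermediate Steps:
I = -5 (I = -10 + 5 = -5)
p(q, M) = M - q
z(A, Y) = -22 + A² - 5*Y (z(A, Y) = (A*A - 5*Y) - 22 = (A² - 5*Y) - 22 = -22 + A² - 5*Y)
187 - 386*z(9, p(5, 6)) = 187 - 386*(-22 + 9² - 5*(6 - 1*5)) = 187 - 386*(-22 + 81 - 5*(6 - 5)) = 187 - 386*(-22 + 81 - 5*1) = 187 - 386*(-22 + 81 - 5) = 187 - 386*54 = 187 - 20844 = -20657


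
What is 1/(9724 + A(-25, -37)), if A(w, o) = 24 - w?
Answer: 1/9773 ≈ 0.00010232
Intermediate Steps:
1/(9724 + A(-25, -37)) = 1/(9724 + (24 - 1*(-25))) = 1/(9724 + (24 + 25)) = 1/(9724 + 49) = 1/9773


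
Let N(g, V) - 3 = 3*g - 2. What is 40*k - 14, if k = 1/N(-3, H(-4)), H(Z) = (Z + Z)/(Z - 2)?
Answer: -19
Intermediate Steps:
H(Z) = 2*Z/(-2 + Z) (H(Z) = (2*Z)/(-2 + Z) = 2*Z/(-2 + Z))
N(g, V) = 1 + 3*g (N(g, V) = 3 + (3*g - 2) = 3 + (-2 + 3*g) = 1 + 3*g)
k = -⅛ (k = 1/(1 + 3*(-3)) = 1/(1 - 9) = 1/(-8) = -⅛ ≈ -0.12500)
40*k - 14 = 40*(-⅛) - 14 = -5 - 14 = -19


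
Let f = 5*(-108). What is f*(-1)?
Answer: 540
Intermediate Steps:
f = -540
f*(-1) = -540*(-1) = 540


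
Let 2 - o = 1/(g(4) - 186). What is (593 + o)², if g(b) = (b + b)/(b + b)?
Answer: 12116725776/34225 ≈ 3.5403e+5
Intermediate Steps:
g(b) = 1 (g(b) = (2*b)/((2*b)) = (2*b)*(1/(2*b)) = 1)
o = 371/185 (o = 2 - 1/(1 - 186) = 2 - 1/(-185) = 2 - 1*(-1/185) = 2 + 1/185 = 371/185 ≈ 2.0054)
(593 + o)² = (593 + 371/185)² = (110076/185)² = 12116725776/34225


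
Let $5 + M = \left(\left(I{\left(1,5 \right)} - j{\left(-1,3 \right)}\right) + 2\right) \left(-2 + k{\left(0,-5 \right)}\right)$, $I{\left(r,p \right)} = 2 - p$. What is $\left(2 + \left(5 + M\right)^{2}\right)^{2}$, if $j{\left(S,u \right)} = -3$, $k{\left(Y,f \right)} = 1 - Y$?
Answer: $36$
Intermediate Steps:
$M = -7$ ($M = -5 + \left(\left(\left(2 - 5\right) - -3\right) + 2\right) \left(-2 + \left(1 - 0\right)\right) = -5 + \left(\left(\left(2 - 5\right) + 3\right) + 2\right) \left(-2 + \left(1 + 0\right)\right) = -5 + \left(\left(-3 + 3\right) + 2\right) \left(-2 + 1\right) = -5 + \left(0 + 2\right) \left(-1\right) = -5 + 2 \left(-1\right) = -5 - 2 = -7$)
$\left(2 + \left(5 + M\right)^{2}\right)^{2} = \left(2 + \left(5 - 7\right)^{2}\right)^{2} = \left(2 + \left(-2\right)^{2}\right)^{2} = \left(2 + 4\right)^{2} = 6^{2} = 36$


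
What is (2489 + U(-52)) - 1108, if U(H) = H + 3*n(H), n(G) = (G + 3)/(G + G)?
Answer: 138363/104 ≈ 1330.4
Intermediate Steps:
n(G) = (3 + G)/(2*G) (n(G) = (3 + G)/((2*G)) = (3 + G)*(1/(2*G)) = (3 + G)/(2*G))
U(H) = H + 3*(3 + H)/(2*H) (U(H) = H + 3*((3 + H)/(2*H)) = H + 3*(3 + H)/(2*H))
(2489 + U(-52)) - 1108 = (2489 + (3/2 - 52 + (9/2)/(-52))) - 1108 = (2489 + (3/2 - 52 + (9/2)*(-1/52))) - 1108 = (2489 + (3/2 - 52 - 9/104)) - 1108 = (2489 - 5261/104) - 1108 = 253595/104 - 1108 = 138363/104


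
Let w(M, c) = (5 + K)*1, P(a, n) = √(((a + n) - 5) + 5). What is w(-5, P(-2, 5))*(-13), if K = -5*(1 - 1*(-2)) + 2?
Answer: 104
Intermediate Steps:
K = -13 (K = -5*(1 + 2) + 2 = -5*3 + 2 = -15 + 2 = -13)
P(a, n) = √(a + n) (P(a, n) = √((-5 + a + n) + 5) = √(a + n))
w(M, c) = -8 (w(M, c) = (5 - 13)*1 = -8*1 = -8)
w(-5, P(-2, 5))*(-13) = -8*(-13) = 104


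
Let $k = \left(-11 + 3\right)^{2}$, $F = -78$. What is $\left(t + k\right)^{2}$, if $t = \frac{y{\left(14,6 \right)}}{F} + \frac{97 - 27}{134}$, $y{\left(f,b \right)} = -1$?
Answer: $\frac{113744982121}{27311076} \approx 4164.8$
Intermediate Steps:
$t = \frac{2797}{5226}$ ($t = - \frac{1}{-78} + \frac{97 - 27}{134} = \left(-1\right) \left(- \frac{1}{78}\right) + \left(97 - 27\right) \frac{1}{134} = \frac{1}{78} + 70 \cdot \frac{1}{134} = \frac{1}{78} + \frac{35}{67} = \frac{2797}{5226} \approx 0.53521$)
$k = 64$ ($k = \left(-8\right)^{2} = 64$)
$\left(t + k\right)^{2} = \left(\frac{2797}{5226} + 64\right)^{2} = \left(\frac{337261}{5226}\right)^{2} = \frac{113744982121}{27311076}$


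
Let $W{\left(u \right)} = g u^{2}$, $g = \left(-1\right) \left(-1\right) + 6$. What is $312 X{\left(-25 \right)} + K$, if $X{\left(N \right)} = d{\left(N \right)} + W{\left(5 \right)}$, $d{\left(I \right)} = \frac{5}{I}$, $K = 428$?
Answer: $\frac{274828}{5} \approx 54966.0$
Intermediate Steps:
$g = 7$ ($g = 1 + 6 = 7$)
$W{\left(u \right)} = 7 u^{2}$
$X{\left(N \right)} = 175 + \frac{5}{N}$ ($X{\left(N \right)} = \frac{5}{N} + 7 \cdot 5^{2} = \frac{5}{N} + 7 \cdot 25 = \frac{5}{N} + 175 = 175 + \frac{5}{N}$)
$312 X{\left(-25 \right)} + K = 312 \left(175 + \frac{5}{-25}\right) + 428 = 312 \left(175 + 5 \left(- \frac{1}{25}\right)\right) + 428 = 312 \left(175 - \frac{1}{5}\right) + 428 = 312 \cdot \frac{874}{5} + 428 = \frac{272688}{5} + 428 = \frac{274828}{5}$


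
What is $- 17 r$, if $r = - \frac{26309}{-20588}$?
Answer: $- \frac{447253}{20588} \approx -21.724$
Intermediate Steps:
$r = \frac{26309}{20588}$ ($r = \left(-26309\right) \left(- \frac{1}{20588}\right) = \frac{26309}{20588} \approx 1.2779$)
$- 17 r = \left(-17\right) \frac{26309}{20588} = - \frac{447253}{20588}$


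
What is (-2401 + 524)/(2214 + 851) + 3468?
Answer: 10627543/3065 ≈ 3467.4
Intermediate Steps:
(-2401 + 524)/(2214 + 851) + 3468 = -1877/3065 + 3468 = 10627543/3065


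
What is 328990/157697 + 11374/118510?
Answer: 20391125289/9344335735 ≈ 2.1822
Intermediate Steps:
328990/157697 + 11374/118510 = 328990*(1/157697) + 11374*(1/118510) = 328990/157697 + 5687/59255 = 20391125289/9344335735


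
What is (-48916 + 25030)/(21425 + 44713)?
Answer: -3981/11023 ≈ -0.36115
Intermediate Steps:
(-48916 + 25030)/(21425 + 44713) = -23886/66138 = -23886*1/66138 = -3981/11023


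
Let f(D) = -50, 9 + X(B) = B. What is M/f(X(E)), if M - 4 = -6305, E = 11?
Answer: 6301/50 ≈ 126.02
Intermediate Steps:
M = -6301 (M = 4 - 6305 = -6301)
X(B) = -9 + B
M/f(X(E)) = -6301/(-50) = -6301*(-1/50) = 6301/50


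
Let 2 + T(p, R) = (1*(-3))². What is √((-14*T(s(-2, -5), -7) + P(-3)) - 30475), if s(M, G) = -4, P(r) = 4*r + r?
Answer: 2*I*√7647 ≈ 174.89*I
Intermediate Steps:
P(r) = 5*r
T(p, R) = 7 (T(p, R) = -2 + (1*(-3))² = -2 + (-3)² = -2 + 9 = 7)
√((-14*T(s(-2, -5), -7) + P(-3)) - 30475) = √((-14*7 + 5*(-3)) - 30475) = √((-98 - 15) - 30475) = √(-113 - 30475) = √(-30588) = 2*I*√7647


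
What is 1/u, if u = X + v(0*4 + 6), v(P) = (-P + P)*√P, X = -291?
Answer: -1/291 ≈ -0.0034364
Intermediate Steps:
v(P) = 0 (v(P) = 0*√P = 0)
u = -291 (u = -291 + 0 = -291)
1/u = 1/(-291) = -1/291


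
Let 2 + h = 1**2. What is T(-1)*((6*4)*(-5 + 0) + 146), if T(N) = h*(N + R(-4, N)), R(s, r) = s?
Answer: 130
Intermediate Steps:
h = -1 (h = -2 + 1**2 = -2 + 1 = -1)
T(N) = 4 - N (T(N) = -(N - 4) = -(-4 + N) = 4 - N)
T(-1)*((6*4)*(-5 + 0) + 146) = (4 - 1*(-1))*((6*4)*(-5 + 0) + 146) = (4 + 1)*(24*(-5) + 146) = 5*(-120 + 146) = 5*26 = 130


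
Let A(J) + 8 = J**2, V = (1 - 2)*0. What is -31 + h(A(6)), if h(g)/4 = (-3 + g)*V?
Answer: -31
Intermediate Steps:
V = 0 (V = -1*0 = 0)
A(J) = -8 + J**2
h(g) = 0 (h(g) = 4*((-3 + g)*0) = 4*0 = 0)
-31 + h(A(6)) = -31 + 0 = -31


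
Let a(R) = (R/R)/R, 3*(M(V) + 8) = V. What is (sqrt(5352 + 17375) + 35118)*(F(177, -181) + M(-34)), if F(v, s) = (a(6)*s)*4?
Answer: -4916520 - 140*sqrt(22727) ≈ -4.9376e+6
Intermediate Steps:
M(V) = -8 + V/3
a(R) = 1/R
F(v, s) = 2*s/3 (F(v, s) = (s/6)*4 = 2*s/3)
(sqrt(5352 + 17375) + 35118)*(F(177, -181) + M(-34)) = (sqrt(5352 + 17375) + 35118)*((2/3)*(-181) + (-8 + (1/3)*(-34))) = (sqrt(22727) + 35118)*(-362/3 + (-8 - 34/3)) = (35118 + sqrt(22727))*(-362/3 - 58/3) = (35118 + sqrt(22727))*(-140) = -4916520 - 140*sqrt(22727)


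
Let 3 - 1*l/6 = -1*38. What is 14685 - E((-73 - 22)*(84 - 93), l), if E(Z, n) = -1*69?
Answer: 14754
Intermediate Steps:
l = 246 (l = 18 - (-6)*38 = 18 - 6*(-38) = 18 + 228 = 246)
E(Z, n) = -69
14685 - E((-73 - 22)*(84 - 93), l) = 14685 - 1*(-69) = 14685 + 69 = 14754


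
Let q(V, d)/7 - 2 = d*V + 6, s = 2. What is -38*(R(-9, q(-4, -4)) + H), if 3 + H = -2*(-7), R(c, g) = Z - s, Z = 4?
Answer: -494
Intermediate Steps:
q(V, d) = 56 + 7*V*d (q(V, d) = 14 + 7*(d*V + 6) = 14 + 7*(V*d + 6) = 14 + 7*(6 + V*d) = 14 + (42 + 7*V*d) = 56 + 7*V*d)
R(c, g) = 2 (R(c, g) = 4 - 1*2 = 4 - 2 = 2)
H = 11 (H = -3 - 2*(-7) = -3 + 14 = 11)
-38*(R(-9, q(-4, -4)) + H) = -38*(2 + 11) = -38*13 = -494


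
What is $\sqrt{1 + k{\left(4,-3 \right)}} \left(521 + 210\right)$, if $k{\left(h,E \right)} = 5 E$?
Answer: $731 i \sqrt{14} \approx 2735.2 i$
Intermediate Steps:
$\sqrt{1 + k{\left(4,-3 \right)}} \left(521 + 210\right) = \sqrt{1 + 5 \left(-3\right)} \left(521 + 210\right) = \sqrt{1 - 15} \cdot 731 = \sqrt{-14} \cdot 731 = i \sqrt{14} \cdot 731 = 731 i \sqrt{14}$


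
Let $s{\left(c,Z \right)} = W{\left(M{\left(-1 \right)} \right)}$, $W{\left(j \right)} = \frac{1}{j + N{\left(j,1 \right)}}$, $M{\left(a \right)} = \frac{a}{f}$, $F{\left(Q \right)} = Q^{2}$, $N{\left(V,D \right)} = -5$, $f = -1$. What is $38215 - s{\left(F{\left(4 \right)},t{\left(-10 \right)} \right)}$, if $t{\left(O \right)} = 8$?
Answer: $\frac{152861}{4} \approx 38215.0$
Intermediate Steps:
$M{\left(a \right)} = - a$ ($M{\left(a \right)} = \frac{a}{-1} = a \left(-1\right) = - a$)
$W{\left(j \right)} = \frac{1}{-5 + j}$ ($W{\left(j \right)} = \frac{1}{j - 5} = \frac{1}{-5 + j}$)
$s{\left(c,Z \right)} = - \frac{1}{4}$ ($s{\left(c,Z \right)} = \frac{1}{-5 - -1} = \frac{1}{-5 + 1} = \frac{1}{-4} = - \frac{1}{4}$)
$38215 - s{\left(F{\left(4 \right)},t{\left(-10 \right)} \right)} = 38215 - - \frac{1}{4} = 38215 + \frac{1}{4} = \frac{152861}{4}$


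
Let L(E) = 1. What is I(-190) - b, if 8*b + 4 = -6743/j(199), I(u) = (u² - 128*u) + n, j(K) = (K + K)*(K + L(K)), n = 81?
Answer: 38527361943/636800 ≈ 60502.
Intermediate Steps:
j(K) = 2*K*(1 + K) (j(K) = (K + K)*(K + 1) = (2*K)*(1 + K) = 2*K*(1 + K))
I(u) = 81 + u² - 128*u (I(u) = (u² - 128*u) + 81 = 81 + u² - 128*u)
b = -325143/636800 (b = -½ + (-6743*1/(398*(1 + 199)))/8 = -½ + (-6743/(2*199*200))/8 = -½ + (-6743/79600)/8 = -½ + (-6743*1/79600)/8 = -½ + (⅛)*(-6743/79600) = -½ - 6743/636800 = -325143/636800 ≈ -0.51059)
I(-190) - b = (81 + (-190)² - 128*(-190)) - 1*(-325143/636800) = (81 + 36100 + 24320) + 325143/636800 = 60501 + 325143/636800 = 38527361943/636800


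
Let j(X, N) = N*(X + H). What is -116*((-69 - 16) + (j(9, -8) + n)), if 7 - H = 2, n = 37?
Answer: 18560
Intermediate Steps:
H = 5 (H = 7 - 1*2 = 7 - 2 = 5)
j(X, N) = N*(5 + X) (j(X, N) = N*(X + 5) = N*(5 + X))
-116*((-69 - 16) + (j(9, -8) + n)) = -116*((-69 - 16) + (-8*(5 + 9) + 37)) = -116*(-85 + (-8*14 + 37)) = -116*(-85 + (-112 + 37)) = -116*(-85 - 75) = -116*(-160) = 18560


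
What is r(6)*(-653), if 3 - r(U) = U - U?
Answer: -1959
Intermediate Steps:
r(U) = 3 (r(U) = 3 - (U - U) = 3 - 1*0 = 3 + 0 = 3)
r(6)*(-653) = 3*(-653) = -1959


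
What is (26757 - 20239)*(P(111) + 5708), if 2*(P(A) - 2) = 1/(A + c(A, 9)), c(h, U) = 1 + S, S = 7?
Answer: 4428919079/119 ≈ 3.7218e+7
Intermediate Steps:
c(h, U) = 8 (c(h, U) = 1 + 7 = 8)
P(A) = 2 + 1/(2*(8 + A)) (P(A) = 2 + 1/(2*(A + 8)) = 2 + 1/(2*(8 + A)))
(26757 - 20239)*(P(111) + 5708) = (26757 - 20239)*((33 + 4*111)/(2*(8 + 111)) + 5708) = 6518*((1/2)*(33 + 444)/119 + 5708) = 6518*((1/2)*(1/119)*477 + 5708) = 6518*(477/238 + 5708) = 6518*(1358981/238) = 4428919079/119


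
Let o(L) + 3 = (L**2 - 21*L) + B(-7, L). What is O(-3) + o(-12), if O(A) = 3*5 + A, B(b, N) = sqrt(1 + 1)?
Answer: 405 + sqrt(2) ≈ 406.41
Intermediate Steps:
B(b, N) = sqrt(2)
o(L) = -3 + sqrt(2) + L**2 - 21*L (o(L) = -3 + ((L**2 - 21*L) + sqrt(2)) = -3 + (sqrt(2) + L**2 - 21*L) = -3 + sqrt(2) + L**2 - 21*L)
O(A) = 15 + A
O(-3) + o(-12) = (15 - 3) + (-3 + sqrt(2) + (-12)**2 - 21*(-12)) = 12 + (-3 + sqrt(2) + 144 + 252) = 12 + (393 + sqrt(2)) = 405 + sqrt(2)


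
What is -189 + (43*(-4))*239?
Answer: -41297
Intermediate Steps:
-189 + (43*(-4))*239 = -189 - 172*239 = -189 - 41108 = -41297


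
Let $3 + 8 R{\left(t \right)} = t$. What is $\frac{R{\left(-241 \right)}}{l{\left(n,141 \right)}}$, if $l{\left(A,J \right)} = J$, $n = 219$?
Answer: $- \frac{61}{282} \approx -0.21631$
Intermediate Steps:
$R{\left(t \right)} = - \frac{3}{8} + \frac{t}{8}$
$\frac{R{\left(-241 \right)}}{l{\left(n,141 \right)}} = \frac{- \frac{3}{8} + \frac{1}{8} \left(-241\right)}{141} = \left(- \frac{3}{8} - \frac{241}{8}\right) \frac{1}{141} = \left(- \frac{61}{2}\right) \frac{1}{141} = - \frac{61}{282}$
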